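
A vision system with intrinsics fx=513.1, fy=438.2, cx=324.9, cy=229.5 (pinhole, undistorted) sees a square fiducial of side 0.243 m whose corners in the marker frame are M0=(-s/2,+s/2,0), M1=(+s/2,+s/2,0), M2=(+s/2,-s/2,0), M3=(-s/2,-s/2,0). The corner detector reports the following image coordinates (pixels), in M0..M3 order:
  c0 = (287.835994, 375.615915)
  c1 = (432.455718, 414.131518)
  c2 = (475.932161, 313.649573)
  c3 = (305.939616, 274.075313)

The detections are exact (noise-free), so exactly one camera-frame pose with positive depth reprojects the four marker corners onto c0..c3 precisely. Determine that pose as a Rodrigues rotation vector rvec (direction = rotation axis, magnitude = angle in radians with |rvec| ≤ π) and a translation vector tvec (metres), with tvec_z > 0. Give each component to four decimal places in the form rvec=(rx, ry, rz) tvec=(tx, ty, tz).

rvec=(0.4899, 0.2140, 0.2037) tvec=(0.0719, 0.2093, 0.7757)

Intrinsics K: fx=513.1, fy=438.2, cx=324.9, cy=229.5
Marker side s = 0.243 m; corners in marker frame (Z=0):
  M0 = (-0.1215, +0.1215, 0)
  M1 = (+0.1215, +0.1215, 0)
  M2 = (+0.1215, -0.1215, 0)
  M3 = (-0.1215, -0.1215, 0)
Detected image corners:
  c0 = (287.835994, 375.615915) px
  c1 = (432.455718, 414.131518) px
  c2 = (475.932161, 313.649573) px
  c3 = (305.939616, 274.075313) px
Planar DLT: solve 8×8 A·h = b for H (H[2,2]=1):
  H  [+568.86755 +109.23725 +372.47568]
  H  [+92.18023 +630.94249 +347.73225]
  H  [-0.19843 +0.62493 +1.00000]
B = K⁻¹H; ‖b₁‖=1.289083, ‖b₂‖=1.289083; λ = 2/(‖b₁‖+‖b₂‖) = 0.775745, sign → tz>0 ⇒ λ=+0.775745
r₁ = λ·B[:,0] = (+0.95753,+0.24381,-0.15393); r₂ = λ·B[:,1] = (-0.14182,+0.86306,+0.48479)
r₃ = r₁×r₂ = (+0.25105,-0.44237,+0.86098); SVD([r₁ r₂ r₃]) → R = UVᵀ:
  R  [+0.95753 -0.14182 +0.25105]
  R  [+0.24381 +0.86306 -0.44237]
  R  [-0.15393 +0.48479 +0.86098]
t = (+0.07193, +0.20931, +0.77575) m
tr R = 2.681569; θ = arccos((tr R − 1)/2) = 0.572065 rad = 32.777°
axis k = ((R−Rᵀ)₃₂, (R−Rᵀ)₁₃, (R−Rᵀ)₂₁) / (2 sinθ) = (+0.856303, +0.374030, +0.356155)
rvec = θ·k = (+0.489861, +0.213970, +0.203744)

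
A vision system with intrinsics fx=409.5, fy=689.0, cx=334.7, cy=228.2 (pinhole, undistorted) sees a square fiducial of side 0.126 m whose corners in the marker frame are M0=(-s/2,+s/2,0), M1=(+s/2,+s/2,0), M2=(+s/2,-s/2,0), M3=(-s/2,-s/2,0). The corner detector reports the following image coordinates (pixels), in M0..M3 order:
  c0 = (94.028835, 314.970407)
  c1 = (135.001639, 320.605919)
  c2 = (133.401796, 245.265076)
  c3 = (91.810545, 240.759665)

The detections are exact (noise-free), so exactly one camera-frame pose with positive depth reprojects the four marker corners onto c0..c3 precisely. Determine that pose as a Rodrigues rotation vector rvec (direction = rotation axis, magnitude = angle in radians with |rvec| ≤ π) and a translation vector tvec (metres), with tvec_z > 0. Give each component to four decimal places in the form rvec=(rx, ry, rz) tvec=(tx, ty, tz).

rvec=(0.1395, 0.1501, 0.0453) tvec=(-0.6140, 0.0865, 1.1361)

Intrinsics K: fx=409.5, fy=689.0, cx=334.7, cy=228.2
Marker side s = 0.126 m; corners in marker frame (Z=0):
  M0 = (-0.0630, +0.0630, 0)
  M1 = (+0.0630, +0.0630, 0)
  M2 = (+0.0630, -0.0630, 0)
  M3 = (-0.0630, -0.0630, 0)
Detected image corners:
  c0 = (94.028835, 314.970407) px
  c1 = (135.001639, 320.605919) px
  c2 = (133.401796, 245.265076) px
  c3 = (91.810545, 240.759665) px
Planar DLT: solve 8×8 A·h = b for H (H[2,2]=1):
  H  [+313.03340 +29.34756 +113.40123]
  H  [+4.27057 +628.42624 +280.67380]
  H  [-0.12841 +0.12484 +1.00000]
B = K⁻¹H; ‖b₁‖=0.880166, ‖b₂‖=0.880166; λ = 2/(‖b₁‖+‖b₂‖) = 1.136150, sign → tz>0 ⇒ λ=+1.136150
r₁ = λ·B[:,0] = (+0.98775,+0.05536,-0.14589); r₂ = λ·B[:,1] = (-0.03450,+0.98929,+0.14183)
r₃ = r₁×r₂ = (+0.15218,-0.13506,+0.97908); SVD([r₁ r₂ r₃]) → R = UVᵀ:
  R  [+0.98775 -0.03450 +0.15218]
  R  [+0.05536 +0.98929 -0.13506]
  R  [-0.14589 +0.14183 +0.97908]
t = (-0.61399, +0.08653, +1.13615) m
tr R = 2.956120; θ = arccos((tr R − 1)/2) = 0.209861 rad = 12.024°
axis k = ((R−Rᵀ)₃₂, (R−Rᵀ)₁₃, (R−Rᵀ)₂₁) / (2 sinθ) = (+0.664572, +0.715419, +0.215681)
rvec = θ·k = (+0.139468, +0.150138, +0.045263)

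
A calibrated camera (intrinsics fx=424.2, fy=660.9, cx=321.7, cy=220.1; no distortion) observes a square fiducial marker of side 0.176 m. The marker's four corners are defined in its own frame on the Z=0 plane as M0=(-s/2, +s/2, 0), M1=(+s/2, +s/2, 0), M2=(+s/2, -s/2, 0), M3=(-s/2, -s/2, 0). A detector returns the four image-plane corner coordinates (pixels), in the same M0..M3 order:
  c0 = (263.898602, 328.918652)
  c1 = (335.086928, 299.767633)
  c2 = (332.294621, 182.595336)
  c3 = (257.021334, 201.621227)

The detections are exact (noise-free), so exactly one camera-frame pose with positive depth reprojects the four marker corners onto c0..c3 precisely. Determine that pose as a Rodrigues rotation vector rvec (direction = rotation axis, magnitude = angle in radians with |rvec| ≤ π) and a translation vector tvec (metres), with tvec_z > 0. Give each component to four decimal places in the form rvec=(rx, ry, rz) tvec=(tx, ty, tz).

rvec=(0.2421, -0.5201, -0.1101) tvec=(-0.0490, 0.0469, 0.9084)

Intrinsics K: fx=424.2, fy=660.9, cx=321.7, cy=220.1
Marker side s = 0.176 m; corners in marker frame (Z=0):
  M0 = (-0.0880, +0.0880, 0)
  M1 = (+0.0880, +0.0880, 0)
  M2 = (+0.0880, -0.0880, 0)
  M3 = (-0.0880, -0.0880, 0)
Detected image corners:
  c0 = (263.898602, 328.918652) px
  c1 = (335.086928, 299.767633) px
  c2 = (332.294621, 182.595336) px
  c3 = (257.021334, 201.621227) px
Planar DLT: solve 8×8 A·h = b for H (H[2,2]=1):
  H  [+572.13375 +110.76735 +298.83108]
  H  [-4.31890 +764.64422 +254.18570]
  H  [+0.52626 +0.28220 +1.00000]
B = K⁻¹H; ‖b₁‖=1.100822, ‖b₂‖=1.100822; λ = 2/(‖b₁‖+‖b₂‖) = 0.908412, sign → tz>0 ⇒ λ=+0.908412
r₁ = λ·B[:,0] = (+0.86266,-0.16514,+0.47806); r₂ = λ·B[:,1] = (+0.04279,+0.96564,+0.25635)
r₃ = r₁×r₂ = (-0.50396,-0.20069,+0.84009); SVD([r₁ r₂ r₃]) → R = UVᵀ:
  R  [+0.86266 +0.04279 -0.50396]
  R  [-0.16514 +0.96564 -0.20069]
  R  [+0.47806 +0.25635 +0.84009]
t = (-0.04897, +0.04685, +0.90841) m
tr R = 2.668385; θ = arccos((tr R − 1)/2) = 0.584130 rad = 33.468°
axis k = ((R−Rᵀ)₃₂, (R−Rᵀ)₁₃, (R−Rᵀ)₂₁) / (2 sinθ) = (+0.414382, -0.890362, -0.188530)
rvec = θ·k = (+0.242053, -0.520087, -0.110126)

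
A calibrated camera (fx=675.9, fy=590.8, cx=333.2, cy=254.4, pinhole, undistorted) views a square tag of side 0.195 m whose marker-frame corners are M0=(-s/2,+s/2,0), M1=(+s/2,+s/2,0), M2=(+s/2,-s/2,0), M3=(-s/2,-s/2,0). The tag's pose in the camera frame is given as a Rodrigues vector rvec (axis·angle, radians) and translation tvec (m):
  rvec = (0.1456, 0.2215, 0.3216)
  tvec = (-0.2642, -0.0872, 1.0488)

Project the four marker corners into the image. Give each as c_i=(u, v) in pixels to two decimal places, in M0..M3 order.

c0=(94.38, 239.32) c1=(202.23, 274.89) c2=(236.36, 168.83) c3=(123.76, 135.87)

Intrinsics K: fx=675.9, fy=590.8, cx=333.2, cy=254.4
Marker side s = 0.195 m; corners in marker frame (Z=0):
  M0 = (-0.0975, +0.0975, 0)
  M1 = (+0.0975, +0.0975, 0)
  M2 = (+0.0975, -0.0975, 0)
  M3 = (-0.0975, -0.0975, 0)
rvec = (0.1456, 0.2215, 0.3216), |rvec| = θ = 0.41676 rad = 23.879°
Rodrigues: sinθ=0.40480, 1−cosθ=0.08559; R = I + sinθ·[k]× + (1−cosθ)·[k]×²:
    [+0.92485 -0.29648 +0.23822]
    [+0.32826 +0.93858 -0.10632]
    [-0.19207 +0.17653 +0.96537]
t = (-0.2642, -0.0872, 1.0488) m
M0: Pc = R·M0+t = (-0.38328, -0.02769, +1.08474); u = 675.9·(-0.38328)/1.08474 + 333.2 = 94.3785, v = 590.8·(-0.02769)/1.08474 + 254.4 = 239.3166
M1: Pc = R·M1+t = (-0.20293, +0.03632, +1.04728); u = 675.9·(-0.20293)/1.04728 + 333.2 = 202.2302, v = 590.8·(+0.03632)/1.04728 + 254.4 = 274.8877
M2: Pc = R·M2+t = (-0.14512, -0.14671, +1.01286); u = 675.9·(-0.14512)/1.01286 + 333.2 = 236.3588, v = 590.8·(-0.14671)/1.01286 + 254.4 = 168.8266
M3: Pc = R·M3+t = (-0.32547, -0.21072, +1.05032); u = 675.9·(-0.32547)/1.05032 + 333.2 = 123.7554, v = 590.8·(-0.21072)/1.05032 + 254.4 = 135.8718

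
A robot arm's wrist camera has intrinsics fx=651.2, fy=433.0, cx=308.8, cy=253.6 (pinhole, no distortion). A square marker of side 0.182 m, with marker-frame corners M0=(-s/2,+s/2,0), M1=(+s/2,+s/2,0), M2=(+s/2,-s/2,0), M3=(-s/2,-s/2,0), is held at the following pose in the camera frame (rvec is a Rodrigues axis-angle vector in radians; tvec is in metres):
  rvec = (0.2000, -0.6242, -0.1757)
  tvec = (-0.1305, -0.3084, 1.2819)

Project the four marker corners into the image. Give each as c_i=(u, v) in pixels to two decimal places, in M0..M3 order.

c0=(208.06, 184.37) c1=(285.44, 176.64) c2=(275.41, 116.05) c3=(194.41, 118.95)

Intrinsics K: fx=651.2, fy=433.0, cx=308.8, cy=253.6
Marker side s = 0.182 m; corners in marker frame (Z=0):
  M0 = (-0.0910, +0.0910, 0)
  M1 = (+0.0910, +0.0910, 0)
  M2 = (+0.0910, -0.0910, 0)
  M3 = (-0.0910, -0.0910, 0)
rvec = (0.2000, -0.6242, -0.1757), |rvec| = θ = 0.67860 rad = 38.881°
Rodrigues: sinθ=0.62770, 1−cosθ=0.22155; R = I + sinθ·[k]× + (1−cosθ)·[k]×²:
    [+0.79770 +0.10246 -0.59429]
    [-0.22258 +0.96590 -0.13224]
    [+0.56048 +0.23776 +0.79331]
t = (-0.1305, -0.3084, 1.2819) m
M0: Pc = R·M0+t = (-0.19377, -0.20025, +1.25253); u = 651.2·(-0.19377)/1.25253 + 308.8 = 208.0595, v = 433.0·(-0.20025)/1.25253 + 253.6 = 184.3745
M1: Pc = R·M1+t = (-0.04859, -0.24076, +1.35454); u = 651.2·(-0.04859)/1.35454 + 308.8 = 285.4423, v = 433.0·(-0.24076)/1.35454 + 253.6 = 176.6380
M2: Pc = R·M2+t = (-0.06723, -0.41655, +1.31127); u = 651.2·(-0.06723)/1.31127 + 308.8 = 275.4106, v = 433.0·(-0.41655)/1.31127 + 253.6 = 116.0482
M3: Pc = R·M3+t = (-0.21241, -0.37604, +1.20926); u = 651.2·(-0.21241)/1.20926 + 308.8 = 194.4125, v = 433.0·(-0.37604)/1.20926 + 253.6 = 118.9505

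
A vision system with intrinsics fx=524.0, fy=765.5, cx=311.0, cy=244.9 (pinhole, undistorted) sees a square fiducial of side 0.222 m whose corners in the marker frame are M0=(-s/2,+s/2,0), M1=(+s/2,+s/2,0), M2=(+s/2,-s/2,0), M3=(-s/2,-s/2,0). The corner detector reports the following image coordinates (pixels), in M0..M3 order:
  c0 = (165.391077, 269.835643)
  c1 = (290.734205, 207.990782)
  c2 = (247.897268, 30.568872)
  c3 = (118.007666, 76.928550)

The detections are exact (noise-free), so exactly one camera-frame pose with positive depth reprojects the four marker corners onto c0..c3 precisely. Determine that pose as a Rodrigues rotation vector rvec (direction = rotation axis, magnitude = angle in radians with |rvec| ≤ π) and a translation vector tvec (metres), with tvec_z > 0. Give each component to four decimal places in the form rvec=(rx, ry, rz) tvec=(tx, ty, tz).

rvec=(-0.0365, -0.3408, -0.3390) tvec=(-0.1704, -0.1130, 0.8696)

Intrinsics K: fx=524.0, fy=765.5, cx=311.0, cy=244.9
Marker side s = 0.222 m; corners in marker frame (Z=0):
  M0 = (-0.1110, +0.1110, 0)
  M1 = (+0.1110, +0.1110, 0)
  M2 = (+0.1110, -0.1110, 0)
  M3 = (-0.1110, -0.1110, 0)
Detected image corners:
  c0 = (165.391077, 269.835643) px
  c1 = (290.734205, 207.990782) px
  c2 = (247.897268, 30.568872) px
  c3 = (118.007666, 76.928550) px
Planar DLT: solve 8×8 A·h = b for H (H[2,2]=1):
  H  [+653.72361 +207.85108 +208.28890]
  H  [-187.61697 +836.21122 +145.43256]
  H  [+0.38394 +0.02476 +1.00000]
B = K⁻¹H; ‖b₁‖=1.150020, ‖b₂‖=1.150020; λ = 2/(‖b₁‖+‖b₂‖) = 0.869550, sign → tz>0 ⇒ λ=+0.869550
r₁ = λ·B[:,0] = (+0.88667,-0.31993,+0.33386); r₂ = λ·B[:,1] = (+0.33214,+0.94298,+0.02153)
r₃ = r₁×r₂ = (-0.32171,+0.09180,+0.94238); SVD([r₁ r₂ r₃]) → R = UVᵀ:
  R  [+0.88667 +0.33214 -0.32171]
  R  [-0.31993 +0.94298 +0.09180]
  R  [+0.33386 +0.02153 +0.94238]
t = (-0.17044, -0.11299, +0.86955) m
tr R = 2.772033; θ = arccos((tr R − 1)/2) = 0.482114 rad = 27.623°
axis k = ((R−Rᵀ)₃₂, (R−Rᵀ)₁₃, (R−Rᵀ)₂₁) / (2 sinθ) = (-0.075774, -0.706960, -0.703183)
rvec = θ·k = (-0.036532, -0.340836, -0.339014)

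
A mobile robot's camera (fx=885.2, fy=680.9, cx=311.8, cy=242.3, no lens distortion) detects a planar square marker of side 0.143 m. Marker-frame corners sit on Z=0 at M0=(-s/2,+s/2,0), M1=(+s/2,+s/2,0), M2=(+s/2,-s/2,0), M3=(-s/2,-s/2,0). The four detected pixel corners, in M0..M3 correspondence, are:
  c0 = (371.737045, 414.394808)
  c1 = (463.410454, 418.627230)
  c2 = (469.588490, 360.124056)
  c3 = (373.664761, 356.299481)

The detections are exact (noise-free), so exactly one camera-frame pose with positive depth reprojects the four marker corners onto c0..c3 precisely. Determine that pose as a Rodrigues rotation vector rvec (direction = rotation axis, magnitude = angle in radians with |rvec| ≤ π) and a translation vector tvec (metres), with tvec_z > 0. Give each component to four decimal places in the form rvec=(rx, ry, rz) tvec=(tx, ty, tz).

Intrinsics K: fx=885.2, fy=680.9, cx=311.8, cy=242.3
Marker side s = 0.143 m; corners in marker frame (Z=0):
  M0 = (-0.0715, +0.0715, 0)
  M1 = (+0.0715, +0.0715, 0)
  M2 = (+0.0715, -0.0715, 0)
  M3 = (-0.0715, -0.0715, 0)
Detected image corners:
  c0 = (371.737045, 414.394808) px
  c1 = (463.410454, 418.627230) px
  c2 = (469.588490, 360.124056) px
  c3 = (373.664761, 356.299481) px
Planar DLT: solve 8×8 A·h = b for H (H[2,2]=1):
  H  [+625.97397 +103.41436 +419.31795]
  H  [+0.85298 +529.24364 +388.00530]
  H  [-0.07061 +0.31383 +1.00000]
B = K⁻¹H; ‖b₁‖=0.735896, ‖b₂‖=0.735896; λ = 2/(‖b₁‖+‖b₂‖) = 1.358888, sign → tz>0 ⇒ λ=+1.358888
r₁ = λ·B[:,0] = (+0.99474,+0.03585,-0.09595); r₂ = λ·B[:,1] = (+0.00854,+0.90447,+0.42645)
r₃ = r₁×r₂ = (+0.10207,-0.42503,+0.89941); SVD([r₁ r₂ r₃]) → R = UVᵀ:
  R  [+0.99474 +0.00854 +0.10207]
  R  [+0.03585 +0.90447 -0.42503]
  R  [-0.09595 +0.42645 +0.89941]
t = (+0.16505, +0.29079, +1.35889) m
tr R = 2.798616; θ = arccos((tr R − 1)/2) = 0.452611 rad = 25.933°
axis k = ((R−Rᵀ)₃₂, (R−Rᵀ)₁₃, (R−Rᵀ)₂₁) / (2 sinθ) = (+0.973535, +0.226397, +0.031218)
rvec = θ·k = (+0.440633, +0.102470, +0.014130)

rvec=(0.4406, 0.1025, 0.0141) tvec=(0.1651, 0.2908, 1.3589)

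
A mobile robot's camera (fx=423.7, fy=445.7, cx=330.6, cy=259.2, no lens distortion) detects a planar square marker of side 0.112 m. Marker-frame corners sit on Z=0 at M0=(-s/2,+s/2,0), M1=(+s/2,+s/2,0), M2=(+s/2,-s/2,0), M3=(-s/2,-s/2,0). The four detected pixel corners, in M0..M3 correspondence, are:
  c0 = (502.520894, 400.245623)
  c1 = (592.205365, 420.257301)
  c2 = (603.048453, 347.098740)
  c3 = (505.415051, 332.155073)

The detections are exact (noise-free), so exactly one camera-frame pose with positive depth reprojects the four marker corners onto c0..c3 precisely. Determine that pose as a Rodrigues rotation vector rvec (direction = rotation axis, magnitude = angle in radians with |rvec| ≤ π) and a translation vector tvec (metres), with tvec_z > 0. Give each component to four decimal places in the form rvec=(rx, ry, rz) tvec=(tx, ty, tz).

Intrinsics K: fx=423.7, fy=445.7, cx=330.6, cy=259.2
Marker side s = 0.112 m; corners in marker frame (Z=0):
  M0 = (-0.0560, +0.0560, 0)
  M1 = (+0.0560, +0.0560, 0)
  M2 = (+0.0560, -0.0560, 0)
  M3 = (-0.0560, -0.0560, 0)
Detected image corners:
  c0 = (502.520894, 400.245623) px
  c1 = (592.205365, 420.257301) px
  c2 = (603.048453, 347.098740) px
  c3 = (505.415051, 332.155073) px
Planar DLT: solve 8×8 A·h = b for H (H[2,2]=1):
  H  [+386.79097 +324.81195 +548.52987]
  H  [-148.07002 +891.29801 +375.92161]
  H  [-0.81348 +0.69812 +1.00000]
B = K⁻¹H; ‖b₁‖=1.754059, ‖b₂‖=1.754059; λ = 2/(‖b₁‖+‖b₂‖) = 0.570106, sign → tz>0 ⇒ λ=+0.570106
r₁ = λ·B[:,0] = (+0.88231,+0.08031,-0.46377); r₂ = λ·B[:,1] = (+0.12650,+0.90862,+0.39800)
r₃ = r₁×r₂ = (+0.45335,-0.40983,+0.79153); SVD([r₁ r₂ r₃]) → R = UVᵀ:
  R  [+0.88231 +0.12650 +0.45335]
  R  [+0.08031 +0.90862 -0.40983]
  R  [-0.46377 +0.39800 +0.79153]
t = (+0.29323, +0.14930, +0.57011) m
tr R = 2.582455; θ = arccos((tr R − 1)/2) = 0.657983 rad = 37.700°
axis k = ((R−Rᵀ)₃₂, (R−Rᵀ)₁₃, (R−Rᵀ)₂₁) / (2 sinθ) = (+0.660507, +0.749869, -0.037767)
rvec = θ·k = (+0.434602, +0.493401, -0.024850)

rvec=(0.4346, 0.4934, -0.0249) tvec=(0.2932, 0.1493, 0.5701)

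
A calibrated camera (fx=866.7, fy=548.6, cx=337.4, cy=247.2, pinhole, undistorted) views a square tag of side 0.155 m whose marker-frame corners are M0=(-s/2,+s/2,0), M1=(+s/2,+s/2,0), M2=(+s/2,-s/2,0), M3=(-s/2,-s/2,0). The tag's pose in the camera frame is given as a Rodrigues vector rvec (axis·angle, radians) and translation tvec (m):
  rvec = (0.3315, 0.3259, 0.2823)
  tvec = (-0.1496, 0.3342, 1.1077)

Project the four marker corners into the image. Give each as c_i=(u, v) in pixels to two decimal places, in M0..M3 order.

Intrinsics K: fx=866.7, fy=548.6, cx=337.4, cy=247.2
Marker side s = 0.155 m; corners in marker frame (Z=0):
  M0 = (-0.0775, +0.0775, 0)
  M1 = (+0.0775, +0.0775, 0)
  M2 = (+0.0775, -0.0775, 0)
  M3 = (-0.0775, -0.0775, 0)
rvec = (0.3315, 0.3259, 0.2823), |rvec| = θ = 0.54387 rad = 31.162°
Rodrigues: sinθ=0.51745, 1−cosθ=0.14429; R = I + sinθ·[k]× + (1−cosθ)·[k]×²:
    [+0.90932 -0.21589 +0.35572]
    [+0.32129 +0.90752 -0.27052]
    [-0.26442 +0.36028 +0.89459]
t = (-0.1496, 0.3342, 1.1077) m
M0: Pc = R·M0+t = (-0.23680, +0.37963, +1.15611); u = 866.7·(-0.23680)/1.15611 + 337.4 = 159.8764, v = 548.6·(+0.37963)/1.15611 + 247.2 = 427.3438
M1: Pc = R·M1+t = (-0.09586, +0.42943, +1.11513); u = 866.7·(-0.09586)/1.11513 + 337.4 = 262.8963, v = 548.6·(+0.42943)/1.11513 + 247.2 = 458.4641
M2: Pc = R·M2+t = (-0.06240, +0.28877, +1.05929); u = 866.7·(-0.06240)/1.05929 + 337.4 = 286.3475, v = 548.6·(+0.28877)/1.05929 + 247.2 = 396.7512
M3: Pc = R·M3+t = (-0.20334, +0.23897, +1.10027); u = 866.7·(-0.20334)/1.10027 + 337.4 = 177.2255, v = 548.6·(+0.23897)/1.10027 + 247.2 = 366.3502

c0=(159.88, 427.34) c1=(262.90, 458.46) c2=(286.35, 396.75) c3=(177.23, 366.35)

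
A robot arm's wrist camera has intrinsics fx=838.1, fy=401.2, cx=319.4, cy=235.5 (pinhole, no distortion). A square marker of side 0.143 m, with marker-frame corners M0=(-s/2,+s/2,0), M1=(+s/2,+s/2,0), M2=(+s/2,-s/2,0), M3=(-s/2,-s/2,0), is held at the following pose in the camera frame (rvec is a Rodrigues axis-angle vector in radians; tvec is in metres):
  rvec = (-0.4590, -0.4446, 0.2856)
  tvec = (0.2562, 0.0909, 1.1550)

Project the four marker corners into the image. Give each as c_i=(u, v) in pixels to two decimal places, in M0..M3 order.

Intrinsics K: fx=838.1, fy=401.2, cx=319.4, cy=235.5
Marker side s = 0.143 m; corners in marker frame (Z=0):
  M0 = (-0.0715, +0.0715, 0)
  M1 = (+0.0715, +0.0715, 0)
  M2 = (+0.0715, -0.0715, 0)
  M3 = (-0.0715, -0.0715, 0)
rvec = (-0.4590, -0.4446, 0.2856), |rvec| = θ = 0.69994 rad = 40.104°
Rodrigues: sinθ=0.64417, 1−cosθ=0.23512; R = I + sinθ·[k]× + (1−cosθ)·[k]×²:
    [+0.86599 -0.16491 -0.47209]
    [+0.36078 +0.85974 +0.36149]
    [+0.34626 -0.48337 +0.80403]
t = (0.2562, 0.0909, 1.1550) m
M0: Pc = R·M0+t = (+0.18249, +0.12658, +1.09568); u = 838.1·(+0.18249)/1.09568 + 319.4 = 458.9895, v = 401.2·(+0.12658)/1.09568 + 235.5 = 281.8476
M1: Pc = R·M1+t = (+0.30633, +0.17817, +1.14520); u = 838.1·(+0.30633)/1.14520 + 319.4 = 543.5824, v = 401.2·(+0.17817)/1.14520 + 235.5 = 297.9180
M2: Pc = R·M2+t = (+0.32991, +0.05522, +1.21432); u = 838.1·(+0.32991)/1.21432 + 319.4 = 547.0971, v = 401.2·(+0.05522)/1.21432 + 235.5 = 253.7456
M3: Pc = R·M3+t = (+0.20607, +0.00363, +1.16480); u = 838.1·(+0.20607)/1.16480 + 319.4 = 467.6735, v = 401.2·(+0.00363)/1.16480 + 235.5 = 236.7511

c0=(458.99, 281.85) c1=(543.58, 297.92) c2=(547.10, 253.75) c3=(467.67, 236.75)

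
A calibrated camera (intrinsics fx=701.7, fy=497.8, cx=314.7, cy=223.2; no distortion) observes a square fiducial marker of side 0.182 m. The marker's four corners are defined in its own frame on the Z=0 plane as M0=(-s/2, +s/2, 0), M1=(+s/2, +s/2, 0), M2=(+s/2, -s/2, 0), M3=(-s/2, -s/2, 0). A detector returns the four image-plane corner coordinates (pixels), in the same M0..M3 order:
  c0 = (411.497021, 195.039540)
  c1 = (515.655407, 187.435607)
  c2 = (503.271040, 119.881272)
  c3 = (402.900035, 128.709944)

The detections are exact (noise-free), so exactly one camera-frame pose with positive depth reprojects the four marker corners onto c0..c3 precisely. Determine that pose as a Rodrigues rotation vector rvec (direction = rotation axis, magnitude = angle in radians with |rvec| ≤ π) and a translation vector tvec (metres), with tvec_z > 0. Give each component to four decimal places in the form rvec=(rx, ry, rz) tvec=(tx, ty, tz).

Intrinsics K: fx=701.7, fy=497.8, cx=314.7, cy=223.2
Marker side s = 0.182 m; corners in marker frame (Z=0):
  M0 = (-0.0910, +0.0910, 0)
  M1 = (+0.0910, +0.0910, 0)
  M2 = (+0.0910, -0.0910, 0)
  M3 = (-0.0910, -0.0910, 0)
Detected image corners:
  c0 = (411.497021, 195.039540) px
  c1 = (515.655407, 187.435607) px
  c2 = (503.271040, 119.881272) px
  c3 = (402.900035, 128.709944) px
Planar DLT: solve 8×8 A·h = b for H (H[2,2]=1):
  H  [+504.90767 -29.91444 +457.66311]
  H  [-64.75656 +337.67709 +157.23185]
  H  [-0.12394 -0.19078 +1.00000]
B = K⁻¹H; ‖b₁‖=0.788509, ‖b₂‖=0.788509; λ = 2/(‖b₁‖+‖b₂‖) = 1.268216, sign → tz>0 ⇒ λ=+1.268216
r₁ = λ·B[:,0] = (+0.98304,-0.09450,-0.15718); r₂ = λ·B[:,1] = (+0.05444,+0.96876,-0.24194)
r₃ = r₁×r₂ = (+0.17514,+0.22928,+0.95747); SVD([r₁ r₂ r₃]) → R = UVᵀ:
  R  [+0.98304 +0.05444 +0.17514]
  R  [-0.09450 +0.96876 +0.22928]
  R  [-0.15718 -0.24194 +0.95747]
t = (+0.25838, -0.16806, +1.26822) m
tr R = 2.909273; θ = arccos((tr R − 1)/2) = 0.302359 rad = 17.324°
axis k = ((R−Rᵀ)₃₂, (R−Rᵀ)₁₃, (R−Rᵀ)₂₁) / (2 sinθ) = (-0.791252, +0.558008, -0.250093)
rvec = θ·k = (-0.239242, +0.168719, -0.075618)

rvec=(-0.2392, 0.1687, -0.0756) tvec=(0.2584, -0.1681, 1.2682)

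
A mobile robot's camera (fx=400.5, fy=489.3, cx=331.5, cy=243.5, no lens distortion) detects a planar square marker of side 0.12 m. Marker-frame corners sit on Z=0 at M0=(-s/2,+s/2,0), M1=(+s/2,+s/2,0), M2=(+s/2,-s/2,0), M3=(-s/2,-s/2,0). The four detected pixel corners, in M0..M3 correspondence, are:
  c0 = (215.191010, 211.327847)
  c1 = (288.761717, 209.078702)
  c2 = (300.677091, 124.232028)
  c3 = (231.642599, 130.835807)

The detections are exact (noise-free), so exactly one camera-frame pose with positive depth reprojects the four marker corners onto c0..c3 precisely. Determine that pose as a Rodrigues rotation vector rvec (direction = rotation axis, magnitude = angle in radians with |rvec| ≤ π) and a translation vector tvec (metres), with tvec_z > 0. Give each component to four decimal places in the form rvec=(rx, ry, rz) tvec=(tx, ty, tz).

Intrinsics K: fx=400.5, fy=489.3, cx=331.5, cy=243.5
Marker side s = 0.12 m; corners in marker frame (Z=0):
  M0 = (-0.0600, +0.0600, 0)
  M1 = (+0.0600, +0.0600, 0)
  M2 = (+0.0600, -0.0600, 0)
  M3 = (-0.0600, -0.0600, 0)
Detected image corners:
  c0 = (215.191010, 211.327847) px
  c1 = (288.761717, 209.078702) px
  c2 = (300.677091, 124.232028) px
  c3 = (231.642599, 130.835807) px
Planar DLT: solve 8×8 A·h = b for H (H[2,2]=1):
  H  [+471.10215 -280.42240 +258.32322]
  H  [-117.33666 +583.00185 +167.38344]
  H  [-0.47238 -0.62413 +1.00000]
B = K⁻¹H; ‖b₁‖=1.636928, ‖b₂‖=1.636928; λ = 2/(‖b₁‖+‖b₂‖) = 0.610900, sign → tz>0 ⇒ λ=+0.610900
r₁ = λ·B[:,0] = (+0.95745,-0.00289,-0.28858); r₂ = λ·B[:,1] = (-0.11215,+0.91763,-0.38128)
r₃ = r₁×r₂ = (+0.26591,+0.39742,+0.87827); SVD([r₁ r₂ r₃]) → R = UVᵀ:
  R  [+0.95745 -0.11215 +0.26591]
  R  [-0.00289 +0.91763 +0.39742]
  R  [-0.28858 -0.38128 +0.87827]
t = (-0.11162, -0.09503, +0.61090) m
tr R = 2.753350; θ = arccos((tr R − 1)/2) = 0.501890 rad = 28.756°
axis k = ((R−Rᵀ)₃₂, (R−Rᵀ)₁₃, (R−Rᵀ)₂₁) / (2 sinθ) = (-0.809318, +0.576288, +0.113560)
rvec = θ·k = (-0.406189, +0.289233, +0.056995)

rvec=(-0.4062, 0.2892, 0.0570) tvec=(-0.1116, -0.0950, 0.6109)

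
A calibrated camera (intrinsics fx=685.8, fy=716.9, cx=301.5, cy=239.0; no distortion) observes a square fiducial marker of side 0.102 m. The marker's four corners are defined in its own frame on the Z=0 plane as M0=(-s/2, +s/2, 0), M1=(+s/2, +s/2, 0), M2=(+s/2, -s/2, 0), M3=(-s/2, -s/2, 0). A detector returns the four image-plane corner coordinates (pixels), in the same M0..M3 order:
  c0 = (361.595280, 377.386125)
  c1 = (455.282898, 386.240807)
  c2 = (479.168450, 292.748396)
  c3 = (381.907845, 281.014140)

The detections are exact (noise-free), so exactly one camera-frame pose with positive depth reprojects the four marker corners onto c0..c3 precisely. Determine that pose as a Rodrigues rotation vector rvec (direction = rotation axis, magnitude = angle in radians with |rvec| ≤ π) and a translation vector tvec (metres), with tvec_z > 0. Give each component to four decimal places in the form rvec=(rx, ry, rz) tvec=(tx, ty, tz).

Intrinsics K: fx=685.8, fy=716.9, cx=301.5, cy=239.0
Marker side s = 0.102 m; corners in marker frame (Z=0):
  M0 = (-0.0510, +0.0510, 0)
  M1 = (+0.0510, +0.0510, 0)
  M2 = (+0.0510, -0.0510, 0)
  M3 = (-0.0510, -0.0510, 0)
Detected image corners:
  c0 = (361.595280, 377.386125) px
  c1 = (455.282898, 386.240807) px
  c2 = (479.168450, 292.748396) px
  c3 = (381.907845, 281.014140) px
Planar DLT: solve 8×8 A·h = b for H (H[2,2]=1):
  H  [+1041.05346 -38.57281 +419.86087]
  H  [+184.63764 +1072.64562 +335.44231]
  H  [+0.25129 +0.42506 +1.00000]
B = K⁻¹H; ‖b₁‖=1.440316, ‖b₂‖=1.440316; λ = 2/(‖b₁‖+‖b₂‖) = 0.694292, sign → tz>0 ⇒ λ=+0.694292
r₁ = λ·B[:,0] = (+0.97724,+0.12065,+0.17447); r₂ = λ·B[:,1] = (-0.16879,+0.94043,+0.29512)
r₃ = r₁×r₂ = (-0.12847,-0.31785,+0.93940); SVD([r₁ r₂ r₃]) → R = UVᵀ:
  R  [+0.97724 -0.16879 -0.12847]
  R  [+0.12065 +0.94043 -0.31785]
  R  [+0.17447 +0.29512 +0.93940]
t = (+0.11983, +0.09340, +0.69429) m
tr R = 2.857073; θ = arccos((tr R − 1)/2) = 0.380345 rad = 21.792°
axis k = ((R−Rᵀ)₃₂, (R−Rᵀ)₁₃, (R−Rᵀ)₂₁) / (2 sinθ) = (+0.825567, -0.408004, +0.389834)
rvec = θ·k = (+0.314001, -0.155182, +0.148272)

rvec=(0.3140, -0.1552, 0.1483) tvec=(0.1198, 0.0934, 0.6943)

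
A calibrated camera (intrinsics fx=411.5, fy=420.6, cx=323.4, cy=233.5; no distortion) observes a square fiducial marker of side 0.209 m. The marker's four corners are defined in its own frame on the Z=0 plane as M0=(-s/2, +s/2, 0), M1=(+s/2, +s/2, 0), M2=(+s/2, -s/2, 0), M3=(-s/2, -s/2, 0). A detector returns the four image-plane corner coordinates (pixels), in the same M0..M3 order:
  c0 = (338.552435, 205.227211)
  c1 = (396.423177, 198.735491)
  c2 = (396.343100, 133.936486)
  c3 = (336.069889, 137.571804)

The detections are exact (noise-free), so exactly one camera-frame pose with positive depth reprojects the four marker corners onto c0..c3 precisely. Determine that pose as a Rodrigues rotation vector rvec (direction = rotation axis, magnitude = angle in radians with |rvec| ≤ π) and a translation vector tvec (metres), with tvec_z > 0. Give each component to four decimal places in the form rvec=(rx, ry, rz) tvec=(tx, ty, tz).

rvec=(0.2467, -0.3141, -0.0868) tvec=(0.1432, -0.2032, 1.3349)

Intrinsics K: fx=411.5, fy=420.6, cx=323.4, cy=233.5
Marker side s = 0.209 m; corners in marker frame (Z=0):
  M0 = (-0.1045, +0.1045, 0)
  M1 = (+0.1045, +0.1045, 0)
  M2 = (+0.1045, -0.1045, 0)
  M3 = (-0.1045, -0.1045, 0)
Detected image corners:
  c0 = (338.552435, 205.227211) px
  c1 = (396.423177, 198.735491) px
  c2 = (396.343100, 133.936486) px
  c3 = (336.069889, 137.571804) px
Planar DLT: solve 8×8 A·h = b for H (H[2,2]=1):
  H  [+363.55514 +75.62681 +367.54160]
  H  [+12.93610 +348.77051 +169.46610]
  H  [+0.22088 +0.18980 +1.00000]
B = K⁻¹H; ‖b₁‖=0.749121, ‖b₂‖=0.749121; λ = 2/(‖b₁‖+‖b₂‖) = 1.334897, sign → tz>0 ⇒ λ=+1.334897
r₁ = λ·B[:,0] = (+0.94764,-0.12263,+0.29485); r₂ = λ·B[:,1] = (+0.04621,+0.96627,+0.25337)
r₃ = r₁×r₂ = (-0.31597,-0.22648,+0.92134); SVD([r₁ r₂ r₃]) → R = UVᵀ:
  R  [+0.94764 +0.04621 -0.31597]
  R  [-0.12263 +0.96627 -0.22648]
  R  [+0.29485 +0.25337 +0.92134]
t = (+0.14319, -0.20323, +1.33490) m
tr R = 2.835249; θ = arccos((tr R − 1)/2) = 0.408734 rad = 23.419°
axis k = ((R−Rᵀ)₃₂, (R−Rᵀ)₁₃, (R−Rᵀ)₂₁) / (2 sinθ) = (+0.603658, -0.768428, -0.212405)
rvec = θ·k = (+0.246736, -0.314083, -0.086817)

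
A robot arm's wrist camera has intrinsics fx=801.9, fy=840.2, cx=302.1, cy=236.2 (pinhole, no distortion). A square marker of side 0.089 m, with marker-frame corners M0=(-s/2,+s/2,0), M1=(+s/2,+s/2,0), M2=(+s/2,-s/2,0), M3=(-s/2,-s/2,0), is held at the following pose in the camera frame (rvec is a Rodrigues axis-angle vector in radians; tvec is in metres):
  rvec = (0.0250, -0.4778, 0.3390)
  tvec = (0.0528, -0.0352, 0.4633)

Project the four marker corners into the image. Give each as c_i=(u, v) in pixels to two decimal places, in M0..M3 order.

Intrinsics K: fx=801.9, fy=840.2, cx=302.1, cy=236.2
Marker side s = 0.089 m; corners in marker frame (Z=0):
  M0 = (-0.0445, +0.0445, 0)
  M1 = (+0.0445, +0.0445, 0)
  M2 = (+0.0445, -0.0445, 0)
  M3 = (-0.0445, -0.0445, 0)
rvec = (0.0250, -0.4778, 0.3390), |rvec| = θ = 0.58638 rad = 33.597°
Rodrigues: sinθ=0.55335, 1−cosθ=0.16705; R = I + sinθ·[k]× + (1−cosθ)·[k]×²:
    [+0.83325 -0.32571 -0.44677]
    [+0.31410 +0.94386 -0.10228]
    [+0.45500 -0.05510 +0.88878]
t = (0.0528, -0.0352, 0.4633) m
M0: Pc = R·M0+t = (+0.00123, -0.00718, +0.44060); u = 801.9·(+0.00123)/0.44060 + 302.1 = 304.3317, v = 840.2·(-0.00718)/0.44060 + 236.2 = 222.5166
M1: Pc = R·M1+t = (+0.07539, +0.02078, +0.48110); u = 801.9·(+0.07539)/0.48110 + 302.1 = 427.7546, v = 840.2·(+0.02078)/0.48110 + 236.2 = 272.4898
M2: Pc = R·M2+t = (+0.10437, -0.06322, +0.48600); u = 801.9·(+0.10437)/0.48600 + 302.1 = 474.3169, v = 840.2·(-0.06322)/0.48600 + 236.2 = 126.8971
M3: Pc = R·M3+t = (+0.03021, -0.09118, +0.44550); u = 801.9·(+0.03021)/0.44550 + 302.1 = 356.4850, v = 840.2·(-0.09118)/0.44550 + 236.2 = 64.2399

c0=(304.33, 222.52) c1=(427.75, 272.49) c2=(474.32, 126.90) c3=(356.48, 64.24)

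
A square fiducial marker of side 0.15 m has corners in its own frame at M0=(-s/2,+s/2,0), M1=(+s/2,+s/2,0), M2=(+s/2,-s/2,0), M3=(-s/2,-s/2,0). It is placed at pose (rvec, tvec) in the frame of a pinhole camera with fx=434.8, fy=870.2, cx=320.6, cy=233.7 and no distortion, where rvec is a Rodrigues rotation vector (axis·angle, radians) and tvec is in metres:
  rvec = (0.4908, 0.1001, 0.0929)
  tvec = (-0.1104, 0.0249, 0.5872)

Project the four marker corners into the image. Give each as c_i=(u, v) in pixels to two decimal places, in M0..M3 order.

Intrinsics K: fx=434.8, fy=870.2, cx=320.6, cy=233.7
Marker side s = 0.15 m; corners in marker frame (Z=0):
  M0 = (-0.0750, +0.0750, 0)
  M1 = (+0.0750, +0.0750, 0)
  M2 = (+0.0750, -0.0750, 0)
  M3 = (-0.0750, -0.0750, 0)
rvec = (0.4908, 0.1001, 0.0929), |rvec| = θ = 0.50945 rad = 29.189°
Rodrigues: sinθ=0.48769, 1−cosθ=0.12699; R = I + sinθ·[k]× + (1−cosθ)·[k]×²:
    [+0.99087 -0.06490 +0.11813]
    [+0.11297 +0.87792 -0.46529]
    [-0.07352 +0.47439 +0.87724]
t = (-0.1104, 0.0249, 0.5872) m
M0: Pc = R·M0+t = (-0.18958, +0.08227, +0.62829); u = 434.8·(-0.18958)/0.62829 + 320.6 = 189.4024, v = 870.2·(+0.08227)/0.62829 + 233.7 = 347.6471
M1: Pc = R·M1+t = (-0.04095, +0.09922, +0.61727); u = 434.8·(-0.04095)/0.61727 + 320.6 = 291.7539, v = 870.2·(+0.09922)/0.61727 + 233.7 = 373.5722
M2: Pc = R·M2+t = (-0.03122, -0.03247, +0.54611); u = 434.8·(-0.03122)/0.54611 + 320.6 = 295.7454, v = 870.2·(-0.03247)/0.54611 + 233.7 = 181.9588
M3: Pc = R·M3+t = (-0.17985, -0.04942, +0.55713); u = 434.8·(-0.17985)/0.55713 + 320.6 = 180.2423, v = 870.2·(-0.04942)/0.55713 + 233.7 = 156.5151

c0=(189.40, 347.65) c1=(291.75, 373.57) c2=(295.75, 181.96) c3=(180.24, 156.52)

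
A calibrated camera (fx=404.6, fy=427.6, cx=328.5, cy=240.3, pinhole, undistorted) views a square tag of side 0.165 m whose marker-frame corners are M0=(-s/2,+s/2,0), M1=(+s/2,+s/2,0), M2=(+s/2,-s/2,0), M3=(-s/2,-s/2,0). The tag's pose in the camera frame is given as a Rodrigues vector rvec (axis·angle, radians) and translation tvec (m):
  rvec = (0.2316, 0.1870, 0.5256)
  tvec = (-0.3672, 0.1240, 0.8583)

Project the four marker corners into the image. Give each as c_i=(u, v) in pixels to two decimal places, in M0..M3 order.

Intrinsics K: fx=404.6, fy=427.6, cx=328.5, cy=240.3
Marker side s = 0.165 m; corners in marker frame (Z=0):
  M0 = (-0.0825, +0.0825, 0)
  M1 = (+0.0825, +0.0825, 0)
  M2 = (+0.0825, -0.0825, 0)
  M3 = (-0.0825, -0.0825, 0)
rvec = (0.2316, 0.1870, 0.5256), |rvec| = θ = 0.60404 rad = 34.609°
Rodrigues: sinθ=0.56797, 1−cosθ=0.17695; R = I + sinθ·[k]× + (1−cosθ)·[k]×²:
    [+0.84906 -0.47321 +0.23487]
    [+0.51522 +0.84001 -0.17010]
    [-0.11680 +0.26544 +0.95703]
t = (-0.3672, 0.1240, 0.8583) m
M0: Pc = R·M0+t = (-0.47629, +0.15079, +0.88983); u = 404.6·(-0.47629)/0.88983 + 328.5 = 111.9362, v = 427.6·(+0.15079)/0.88983 + 240.3 = 312.7628
M1: Pc = R·M1+t = (-0.33619, +0.23581, +0.87056); u = 404.6·(-0.33619)/0.87056 + 328.5 = 172.2523, v = 427.6·(+0.23581)/0.87056 + 240.3 = 356.1225
M2: Pc = R·M2+t = (-0.25811, +0.09721, +0.82677); u = 404.6·(-0.25811)/0.82677 + 328.5 = 202.1857, v = 427.6·(+0.09721)/0.82677 + 240.3 = 290.5741
M3: Pc = R·M3+t = (-0.39821, +0.01219, +0.84604); u = 404.6·(-0.39821)/0.84604 + 328.5 = 138.0653, v = 427.6·(+0.01219)/0.84604 + 240.3 = 246.4629

c0=(111.94, 312.76) c1=(172.25, 356.12) c2=(202.19, 290.57) c3=(138.07, 246.46)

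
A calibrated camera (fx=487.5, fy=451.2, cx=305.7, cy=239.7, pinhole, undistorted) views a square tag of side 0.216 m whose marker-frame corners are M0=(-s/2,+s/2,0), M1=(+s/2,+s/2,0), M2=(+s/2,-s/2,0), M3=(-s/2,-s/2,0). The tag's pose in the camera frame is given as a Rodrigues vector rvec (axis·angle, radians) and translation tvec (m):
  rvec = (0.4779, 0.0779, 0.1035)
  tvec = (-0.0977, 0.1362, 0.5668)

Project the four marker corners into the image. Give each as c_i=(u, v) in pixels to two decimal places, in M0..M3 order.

c0=(138.37, 398.40) c1=(306.22, 419.98) c2=(323.02, 286.94) c3=(122.71, 264.02)

Intrinsics K: fx=487.5, fy=451.2, cx=305.7, cy=239.7
Marker side s = 0.216 m; corners in marker frame (Z=0):
  M0 = (-0.1080, +0.1080, 0)
  M1 = (+0.1080, +0.1080, 0)
  M2 = (+0.1080, -0.1080, 0)
  M3 = (-0.1080, -0.1080, 0)
rvec = (0.4779, 0.0779, 0.1035), |rvec| = θ = 0.49515 rad = 28.370°
Rodrigues: sinθ=0.47516, 1−cosθ=0.12010; R = I + sinθ·[k]× + (1−cosθ)·[k]×²:
    [+0.99178 -0.08109 +0.09899]
    [+0.11756 +0.88287 -0.45466]
    [-0.05053 +0.46256 +0.88515]
t = (-0.0977, 0.1362, 0.5668) m
M0: Pc = R·M0+t = (-0.21357, +0.21885, +0.62221); u = 487.5·(-0.21357)/0.62221 + 305.7 = 138.3697, v = 451.2·(+0.21885)/0.62221 + 239.7 = 398.4026
M1: Pc = R·M1+t = (+0.00065, +0.24425, +0.61130); u = 487.5·(+0.00065)/0.61130 + 305.7 = 306.2223, v = 451.2·(+0.24425)/0.61130 + 239.7 = 419.9783
M2: Pc = R·M2+t = (+0.01817, +0.05355, +0.51139); u = 487.5·(+0.01817)/0.51139 + 305.7 = 323.0207, v = 451.2·(+0.05355)/0.51139 + 239.7 = 286.9442
M3: Pc = R·M3+t = (-0.19605, +0.02815, +0.52230); u = 487.5·(-0.19605)/0.52230 + 305.7 = 122.7079, v = 451.2·(+0.02815)/0.52230 + 239.7 = 264.0209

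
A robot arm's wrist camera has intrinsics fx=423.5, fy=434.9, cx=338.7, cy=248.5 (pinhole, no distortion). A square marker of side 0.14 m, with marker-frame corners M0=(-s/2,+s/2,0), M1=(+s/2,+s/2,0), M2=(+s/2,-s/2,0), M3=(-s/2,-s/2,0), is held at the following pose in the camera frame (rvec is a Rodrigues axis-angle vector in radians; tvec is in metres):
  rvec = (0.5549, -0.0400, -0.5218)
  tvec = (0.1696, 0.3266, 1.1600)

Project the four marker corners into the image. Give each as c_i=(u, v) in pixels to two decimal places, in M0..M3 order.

c0=(388.36, 397.11) c1=(432.33, 374.14) c2=(413.82, 342.77) c3=(367.30, 367.59)

Intrinsics K: fx=423.5, fy=434.9, cx=338.7, cy=248.5
Marker side s = 0.14 m; corners in marker frame (Z=0):
  M0 = (-0.0700, +0.0700, 0)
  M1 = (+0.0700, +0.0700, 0)
  M2 = (+0.0700, -0.0700, 0)
  M3 = (-0.0700, -0.0700, 0)
rvec = (0.5549, -0.0400, -0.5218), |rvec| = θ = 0.76275 rad = 43.702°
Rodrigues: sinθ=0.69091, 1−cosθ=0.27706; R = I + sinθ·[k]× + (1−cosθ)·[k]×²:
    [+0.86957 +0.46209 -0.17412]
    [-0.48323 +0.72370 -0.49270]
    [-0.10166 +0.51258 +0.85260]
t = (0.1696, 0.3266, 1.1600) m
M0: Pc = R·M0+t = (+0.14108, +0.41108, +1.20300); u = 423.5·(+0.14108)/1.20300 + 338.7 = 388.3640, v = 434.9·(+0.41108)/1.20300 + 248.5 = 397.1129
M1: Pc = R·M1+t = (+0.26282, +0.34343, +1.18876); u = 423.5·(+0.26282)/1.18876 + 338.7 = 432.3288, v = 434.9·(+0.34343)/1.18876 + 248.5 = 374.1423
M2: Pc = R·M2+t = (+0.19812, +0.24212, +1.11700); u = 423.5·(+0.19812)/1.11700 + 338.7 = 413.8167, v = 434.9·(+0.24212)/1.11700 + 248.5 = 342.7664
M3: Pc = R·M3+t = (+0.07638, +0.30977, +1.13124); u = 423.5·(+0.07638)/1.13124 + 338.7 = 367.2958, v = 434.9·(+0.30977)/1.13124 + 248.5 = 367.5889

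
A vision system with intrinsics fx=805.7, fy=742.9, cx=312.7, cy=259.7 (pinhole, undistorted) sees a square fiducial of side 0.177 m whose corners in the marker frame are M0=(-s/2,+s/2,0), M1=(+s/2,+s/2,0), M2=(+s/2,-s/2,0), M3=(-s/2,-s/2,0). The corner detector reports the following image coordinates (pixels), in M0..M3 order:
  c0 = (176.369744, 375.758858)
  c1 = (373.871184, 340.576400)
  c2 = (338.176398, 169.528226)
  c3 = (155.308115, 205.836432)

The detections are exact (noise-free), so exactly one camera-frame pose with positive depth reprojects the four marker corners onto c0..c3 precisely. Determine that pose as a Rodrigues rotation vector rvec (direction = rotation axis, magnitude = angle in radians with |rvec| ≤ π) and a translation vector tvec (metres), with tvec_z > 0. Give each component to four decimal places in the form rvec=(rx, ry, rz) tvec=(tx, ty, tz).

Intrinsics K: fx=805.7, fy=742.9, cx=312.7, cy=259.7
Marker side s = 0.177 m; corners in marker frame (Z=0):
  M0 = (-0.0885, +0.0885, 0)
  M1 = (+0.0885, +0.0885, 0)
  M2 = (+0.0885, -0.0885, 0)
  M3 = (-0.0885, -0.0885, 0)
Detected image corners:
  c0 = (176.369744, 375.758858) px
  c1 = (373.871184, 340.576400) px
  c2 = (338.176398, 169.528226) px
  c3 = (155.308115, 205.836432) px
Planar DLT: solve 8×8 A·h = b for H (H[2,2]=1):
  H  [+1040.46893 +51.29594 +259.36064]
  H  [-236.06152 +849.59075 +269.98283]
  H  [-0.12455 -0.41611 +1.00000]
B = K⁻¹H; ‖b₁‖=1.373161, ‖b₂‖=1.373161; λ = 2/(‖b₁‖+‖b₂‖) = 0.728247, sign → tz>0 ⇒ λ=+0.728247
r₁ = λ·B[:,0] = (+0.97565,-0.19970,-0.09070); r₂ = λ·B[:,1] = (+0.16398,+0.93877,-0.30303)
r₃ = r₁×r₂ = (+0.14567,+0.28078,+0.94865); SVD([r₁ r₂ r₃]) → R = UVᵀ:
  R  [+0.97565 +0.16398 +0.14567]
  R  [-0.19970 +0.93877 +0.28078]
  R  [-0.09070 -0.30303 +0.94865]
t = (-0.04821, +0.01008, +0.72825) m
tr R = 2.863070; θ = arccos((tr R − 1)/2) = 0.372185 rad = 21.325°
axis k = ((R−Rᵀ)₃₂, (R−Rᵀ)₁₃, (R−Rᵀ)₂₁) / (2 sinθ) = (-0.802714, +0.324996, -0.500029)
rvec = θ·k = (-0.298758, +0.120958, -0.186103)

rvec=(-0.2988, 0.1210, -0.1861) tvec=(-0.0482, 0.0101, 0.7282)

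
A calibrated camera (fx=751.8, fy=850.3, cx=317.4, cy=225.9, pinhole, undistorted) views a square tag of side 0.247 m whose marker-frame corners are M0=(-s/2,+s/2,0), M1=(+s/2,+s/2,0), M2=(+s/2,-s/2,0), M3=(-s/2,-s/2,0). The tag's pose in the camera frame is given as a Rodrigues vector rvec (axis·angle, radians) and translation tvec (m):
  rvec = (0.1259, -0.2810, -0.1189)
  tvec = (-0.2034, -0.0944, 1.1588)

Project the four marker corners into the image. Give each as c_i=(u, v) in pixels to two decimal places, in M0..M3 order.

c0=(114.18, 258.52) c1=(271.80, 233.41) c2=(254.77, 57.49) c3=(91.21, 72.86)

Intrinsics K: fx=751.8, fy=850.3, cx=317.4, cy=225.9
Marker side s = 0.247 m; corners in marker frame (Z=0):
  M0 = (-0.1235, +0.1235, 0)
  M1 = (+0.1235, +0.1235, 0)
  M2 = (+0.1235, -0.1235, 0)
  M3 = (-0.1235, -0.1235, 0)
rvec = (0.1259, -0.2810, -0.1189), |rvec| = θ = 0.33007 rad = 18.912°
Rodrigues: sinθ=0.32411, 1−cosθ=0.05398; R = I + sinθ·[k]× + (1−cosθ)·[k]×²:
    [+0.95387 +0.09922 -0.28334]
    [-0.13428 +0.98514 -0.10707]
    [+0.26851 +0.14018 +0.95302]
t = (-0.2034, -0.0944, 1.1588) m
M0: Pc = R·M0+t = (-0.30895, +0.04385, +1.14295); u = 751.8·(-0.30895)/1.14295 + 317.4 = 114.1824, v = 850.3·(+0.04385)/1.14295 + 225.9 = 258.5213
M1: Pc = R·M1+t = (-0.07334, +0.01068, +1.20927); u = 751.8·(-0.07334)/1.20927 + 317.4 = 271.8032, v = 850.3·(+0.01068)/1.20927 + 225.9 = 233.4105
M2: Pc = R·M2+t = (-0.09785, -0.23265, +1.17465); u = 751.8·(-0.09785)/1.17465 + 317.4 = 254.7733, v = 850.3·(-0.23265)/1.17465 + 225.9 = 57.4911
M3: Pc = R·M3+t = (-0.33346, -0.19948, +1.10833); u = 751.8·(-0.33346)/1.10833 + 317.4 = 91.2093, v = 850.3·(-0.19948)/1.10833 + 225.9 = 72.8595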